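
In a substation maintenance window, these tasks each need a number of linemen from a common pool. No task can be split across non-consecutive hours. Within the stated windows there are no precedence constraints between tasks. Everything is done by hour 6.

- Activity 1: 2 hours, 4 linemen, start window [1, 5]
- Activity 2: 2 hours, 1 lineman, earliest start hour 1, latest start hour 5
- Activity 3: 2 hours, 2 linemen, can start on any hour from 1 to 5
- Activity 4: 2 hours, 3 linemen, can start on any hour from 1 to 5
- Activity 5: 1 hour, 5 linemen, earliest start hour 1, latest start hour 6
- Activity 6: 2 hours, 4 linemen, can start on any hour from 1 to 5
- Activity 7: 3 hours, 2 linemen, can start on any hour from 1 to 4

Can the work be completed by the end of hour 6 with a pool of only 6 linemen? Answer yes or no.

Total lineman-hours = 39; over 6 hours the average is 39/6 > 6, so some hour must exceed 6.

no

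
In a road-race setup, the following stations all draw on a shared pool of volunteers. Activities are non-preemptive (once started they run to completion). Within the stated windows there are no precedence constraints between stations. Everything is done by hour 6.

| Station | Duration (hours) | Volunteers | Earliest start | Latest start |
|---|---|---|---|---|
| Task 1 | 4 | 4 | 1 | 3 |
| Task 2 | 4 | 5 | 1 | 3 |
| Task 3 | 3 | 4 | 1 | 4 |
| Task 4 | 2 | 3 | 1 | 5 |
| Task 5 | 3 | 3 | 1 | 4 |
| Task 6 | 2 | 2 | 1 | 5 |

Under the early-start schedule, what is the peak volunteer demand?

21

Early-start schedule: Task 1@1, Task 2@1, Task 3@1, Task 4@1, Task 5@1, Task 6@1.
Load per hour: hour 1: 21, hour 2: 21, hour 3: 16, hour 4: 9, hour 5: 0, hour 6: 0.
Peak is 21.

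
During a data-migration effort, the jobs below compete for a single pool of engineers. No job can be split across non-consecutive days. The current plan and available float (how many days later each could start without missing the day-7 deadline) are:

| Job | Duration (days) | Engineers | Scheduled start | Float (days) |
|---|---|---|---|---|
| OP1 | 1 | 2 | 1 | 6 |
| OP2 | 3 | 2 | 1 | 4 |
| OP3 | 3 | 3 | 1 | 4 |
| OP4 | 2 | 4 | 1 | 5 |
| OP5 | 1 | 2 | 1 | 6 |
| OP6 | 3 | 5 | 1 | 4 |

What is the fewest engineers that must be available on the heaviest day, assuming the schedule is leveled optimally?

7

Early-start (OP1@1, OP2@1, OP3@1, OP4@1, OP5@1, OP6@1) gives peak 18: d1:18  d2:14  d3:10  d4:0  d5:0  d6:0  d7:0.
Shift OP3→5, OP4→5, OP6→2.
Schedule OP1@1, OP2@1, OP3@5, OP4@5, OP5@1, OP6@2: d1:6  d2:7  d3:7  d4:5  d5:7  d6:7  d7:3 — peak 7.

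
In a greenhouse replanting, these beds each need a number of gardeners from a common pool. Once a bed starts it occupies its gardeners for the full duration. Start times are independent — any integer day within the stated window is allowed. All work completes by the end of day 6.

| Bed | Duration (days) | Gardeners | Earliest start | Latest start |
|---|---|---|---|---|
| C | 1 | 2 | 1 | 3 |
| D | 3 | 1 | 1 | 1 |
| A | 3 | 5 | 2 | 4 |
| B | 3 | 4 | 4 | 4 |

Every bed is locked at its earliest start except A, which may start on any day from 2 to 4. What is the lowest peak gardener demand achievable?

A@2: d1:3  d2:6  d3:6  d4:9  d5:4  d6:4 → peak 9
A@3: d1:3  d2:1  d3:6  d4:9  d5:9  d6:4 → peak 9
A@4: d1:3  d2:1  d3:1  d4:9  d5:9  d6:9 → peak 9
Best is A@2, peak 9.

9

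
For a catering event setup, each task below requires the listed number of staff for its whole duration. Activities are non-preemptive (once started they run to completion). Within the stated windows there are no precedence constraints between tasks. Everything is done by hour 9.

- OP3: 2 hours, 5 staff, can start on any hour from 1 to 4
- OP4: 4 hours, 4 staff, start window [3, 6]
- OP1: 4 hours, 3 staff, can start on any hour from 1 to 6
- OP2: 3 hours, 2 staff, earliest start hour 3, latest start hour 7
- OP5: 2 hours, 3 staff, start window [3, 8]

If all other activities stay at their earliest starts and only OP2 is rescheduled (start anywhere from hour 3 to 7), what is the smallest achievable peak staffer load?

OP2@3: h1:8  h2:8  h3:12  h4:12  h5:6  h6:4  h7:0  h8:0  h9:0 → peak 12
OP2@4: h1:8  h2:8  h3:10  h4:12  h5:6  h6:6  h7:0  h8:0  h9:0 → peak 12
OP2@5: h1:8  h2:8  h3:10  h4:10  h5:6  h6:6  h7:2  h8:0  h9:0 → peak 10
OP2@6: h1:8  h2:8  h3:10  h4:10  h5:4  h6:6  h7:2  h8:2  h9:0 → peak 10
OP2@7: h1:8  h2:8  h3:10  h4:10  h5:4  h6:4  h7:2  h8:2  h9:2 → peak 10
Best is OP2@5, peak 10.

10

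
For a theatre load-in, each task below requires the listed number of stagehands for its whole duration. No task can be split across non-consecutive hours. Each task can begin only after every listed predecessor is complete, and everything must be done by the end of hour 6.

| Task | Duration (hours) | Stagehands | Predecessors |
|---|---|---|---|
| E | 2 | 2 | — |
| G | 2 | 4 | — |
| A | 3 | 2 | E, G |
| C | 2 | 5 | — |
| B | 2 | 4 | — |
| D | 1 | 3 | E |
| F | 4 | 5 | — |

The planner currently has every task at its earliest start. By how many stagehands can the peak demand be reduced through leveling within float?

Early-start peak: h1:20  h2:20  h3:10  h4:7  h5:2  h6:0 ⇒ 20.
Leveled (E@1, G@1, A@3, C@1, B@3, D@5, F@3): h1:11  h2:11  h3:11  h4:11  h5:10  h6:5 ⇒ 11.
Reduction 20 − 11 = 9.

9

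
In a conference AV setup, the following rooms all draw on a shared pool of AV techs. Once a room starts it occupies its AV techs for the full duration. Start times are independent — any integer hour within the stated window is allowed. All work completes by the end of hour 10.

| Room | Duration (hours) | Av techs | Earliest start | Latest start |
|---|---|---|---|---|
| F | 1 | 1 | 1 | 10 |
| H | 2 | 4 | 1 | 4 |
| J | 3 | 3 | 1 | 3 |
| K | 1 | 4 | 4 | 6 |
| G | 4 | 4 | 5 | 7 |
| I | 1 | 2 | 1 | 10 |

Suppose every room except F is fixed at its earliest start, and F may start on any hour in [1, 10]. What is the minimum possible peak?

F@1: h1:10  h2:7  h3:3  h4:4  h5:4  h6:4  h7:4  h8:4  h9:0  h10:0 → peak 10
F@2: h1:9  h2:8  h3:3  h4:4  h5:4  h6:4  h7:4  h8:4  h9:0  h10:0 → peak 9
F@3: h1:9  h2:7  h3:4  h4:4  h5:4  h6:4  h7:4  h8:4  h9:0  h10:0 → peak 9
F@4: h1:9  h2:7  h3:3  h4:5  h5:4  h6:4  h7:4  h8:4  h9:0  h10:0 → peak 9
F@5: h1:9  h2:7  h3:3  h4:4  h5:5  h6:4  h7:4  h8:4  h9:0  h10:0 → peak 9
F@6: h1:9  h2:7  h3:3  h4:4  h5:4  h6:5  h7:4  h8:4  h9:0  h10:0 → peak 9
F@7: h1:9  h2:7  h3:3  h4:4  h5:4  h6:4  h7:5  h8:4  h9:0  h10:0 → peak 9
F@8: h1:9  h2:7  h3:3  h4:4  h5:4  h6:4  h7:4  h8:5  h9:0  h10:0 → peak 9
F@9: h1:9  h2:7  h3:3  h4:4  h5:4  h6:4  h7:4  h8:4  h9:1  h10:0 → peak 9
F@10: h1:9  h2:7  h3:3  h4:4  h5:4  h6:4  h7:4  h8:4  h9:0  h10:1 → peak 9
Best is F@2, peak 9.

9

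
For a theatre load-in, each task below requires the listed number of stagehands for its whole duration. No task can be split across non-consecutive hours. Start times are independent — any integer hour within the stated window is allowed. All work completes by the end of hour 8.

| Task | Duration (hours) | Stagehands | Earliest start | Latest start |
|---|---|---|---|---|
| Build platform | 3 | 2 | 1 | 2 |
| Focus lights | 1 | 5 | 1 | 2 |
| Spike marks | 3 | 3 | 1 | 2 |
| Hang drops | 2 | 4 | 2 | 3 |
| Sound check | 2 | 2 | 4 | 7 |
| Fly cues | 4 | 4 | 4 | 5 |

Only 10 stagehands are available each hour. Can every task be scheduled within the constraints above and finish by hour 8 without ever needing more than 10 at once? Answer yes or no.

yes

Schedule Build platform@1, Focus lights@1, Spike marks@2, Hang drops@2, Sound check@4, Fly cues@4: h1:7  h2:9  h3:9  h4:9  h5:6  h6:4  h7:4  h8:0 — peak 9 ≤ 10.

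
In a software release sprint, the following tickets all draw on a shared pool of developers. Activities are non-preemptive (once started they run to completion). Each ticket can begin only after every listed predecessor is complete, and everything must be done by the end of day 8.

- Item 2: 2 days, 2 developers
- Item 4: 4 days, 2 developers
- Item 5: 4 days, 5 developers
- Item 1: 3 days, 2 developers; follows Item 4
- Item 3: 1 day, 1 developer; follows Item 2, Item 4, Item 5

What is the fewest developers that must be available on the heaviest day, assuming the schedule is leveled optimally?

Early-start (Item 2@1, Item 4@1, Item 5@1, Item 1@5, Item 3@5) gives peak 9: d1:9  d2:9  d3:7  d4:7  d5:3  d6:2  d7:2  d8:0.
Shift Item 5→3, Item 3→7.
Schedule Item 2@1, Item 4@1, Item 5@3, Item 1@5, Item 3@7: d1:4  d2:4  d3:7  d4:7  d5:7  d6:7  d7:3  d8:0 — peak 7.

7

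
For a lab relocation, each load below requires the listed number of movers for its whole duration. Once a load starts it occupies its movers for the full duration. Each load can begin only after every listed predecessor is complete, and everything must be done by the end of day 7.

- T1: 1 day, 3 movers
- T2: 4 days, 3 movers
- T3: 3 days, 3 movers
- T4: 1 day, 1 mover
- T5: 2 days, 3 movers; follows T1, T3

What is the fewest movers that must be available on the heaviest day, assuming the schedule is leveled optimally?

6

Early-start (T1@1, T2@1, T3@1, T4@1, T5@4) gives peak 10: d1:10  d2:6  d3:6  d4:6  d5:3  d6:0  d7:0.
Shift T3→2, T4→5, T5→5.
Schedule T1@1, T2@1, T3@2, T4@5, T5@5: d1:6  d2:6  d3:6  d4:6  d5:4  d6:3  d7:0 — peak 6.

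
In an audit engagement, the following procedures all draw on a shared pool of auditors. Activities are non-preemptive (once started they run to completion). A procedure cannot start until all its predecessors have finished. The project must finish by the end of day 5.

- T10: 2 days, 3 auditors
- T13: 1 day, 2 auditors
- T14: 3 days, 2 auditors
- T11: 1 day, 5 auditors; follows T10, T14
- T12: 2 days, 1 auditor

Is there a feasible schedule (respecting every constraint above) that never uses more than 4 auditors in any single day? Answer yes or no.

Total auditor-days = 21; over 5 days the average is 21/5 > 4, so some day must exceed 4.

no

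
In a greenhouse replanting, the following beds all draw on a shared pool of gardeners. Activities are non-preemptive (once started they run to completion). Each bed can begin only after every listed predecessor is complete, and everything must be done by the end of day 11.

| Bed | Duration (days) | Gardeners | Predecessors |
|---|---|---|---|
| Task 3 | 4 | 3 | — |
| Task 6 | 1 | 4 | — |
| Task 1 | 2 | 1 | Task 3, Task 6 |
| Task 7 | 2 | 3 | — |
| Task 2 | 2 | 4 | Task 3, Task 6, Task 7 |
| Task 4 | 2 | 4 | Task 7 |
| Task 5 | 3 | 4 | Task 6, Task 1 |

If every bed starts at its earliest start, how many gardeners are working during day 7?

At early start, day 7 has: Task 5.
Demand: 4 = 4.

4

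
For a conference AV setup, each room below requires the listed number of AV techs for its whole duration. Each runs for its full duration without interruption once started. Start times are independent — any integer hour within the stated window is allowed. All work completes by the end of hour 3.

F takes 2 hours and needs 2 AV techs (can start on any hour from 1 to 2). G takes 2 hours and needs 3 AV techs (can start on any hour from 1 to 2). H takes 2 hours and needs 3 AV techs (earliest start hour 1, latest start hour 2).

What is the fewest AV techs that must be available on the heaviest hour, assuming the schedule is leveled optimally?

Schedule F@1, G@1, H@1: h1:8  h2:8  h3:0 — peak 8.
No arrangement of the 8 feasible schedules does better.

8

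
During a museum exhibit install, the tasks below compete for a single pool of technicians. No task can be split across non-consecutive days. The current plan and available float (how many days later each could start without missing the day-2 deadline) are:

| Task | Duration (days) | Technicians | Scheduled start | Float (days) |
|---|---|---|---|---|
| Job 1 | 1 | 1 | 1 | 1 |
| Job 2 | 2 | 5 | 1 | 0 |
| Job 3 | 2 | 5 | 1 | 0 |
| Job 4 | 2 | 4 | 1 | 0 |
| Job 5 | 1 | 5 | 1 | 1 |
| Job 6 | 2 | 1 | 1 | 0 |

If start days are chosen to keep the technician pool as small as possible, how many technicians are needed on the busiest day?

20

Early-start (Job 1@1, Job 2@1, Job 3@1, Job 4@1, Job 5@1, Job 6@1) gives peak 21: d1:21  d2:15.
Shift Job 5→2.
Schedule Job 1@1, Job 2@1, Job 3@1, Job 4@1, Job 5@2, Job 6@1: d1:16  d2:20 — peak 20.
No arrangement of the 4 feasible schedules does better.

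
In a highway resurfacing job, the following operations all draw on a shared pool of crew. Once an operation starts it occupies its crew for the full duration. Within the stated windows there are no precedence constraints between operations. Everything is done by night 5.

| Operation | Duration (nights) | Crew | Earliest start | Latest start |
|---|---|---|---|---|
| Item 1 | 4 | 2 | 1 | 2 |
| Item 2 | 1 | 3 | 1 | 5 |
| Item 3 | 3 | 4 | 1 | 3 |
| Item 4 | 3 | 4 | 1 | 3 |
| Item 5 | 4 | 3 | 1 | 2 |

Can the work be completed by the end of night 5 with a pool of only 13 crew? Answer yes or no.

Schedule Item 1@1, Item 2@1, Item 3@1, Item 4@1, Item 5@2: n1:13  n2:13  n3:13  n4:5  n5:3 — peak 13 ≤ 13.

yes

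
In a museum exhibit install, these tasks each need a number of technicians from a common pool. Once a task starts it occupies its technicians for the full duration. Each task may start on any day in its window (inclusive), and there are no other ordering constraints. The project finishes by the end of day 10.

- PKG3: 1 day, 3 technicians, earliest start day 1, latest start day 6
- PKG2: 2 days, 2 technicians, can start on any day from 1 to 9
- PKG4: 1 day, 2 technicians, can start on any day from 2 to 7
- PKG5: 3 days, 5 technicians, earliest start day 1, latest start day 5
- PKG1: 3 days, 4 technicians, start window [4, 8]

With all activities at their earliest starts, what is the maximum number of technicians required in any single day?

Early-start schedule: PKG3@1, PKG2@1, PKG4@2, PKG5@1, PKG1@4.
Load per day: day 1: 10, day 2: 9, day 3: 5, day 4: 4, day 5: 4, day 6: 4, day 7: 0, day 8: 0, day 9: 0, day 10: 0.
Peak is 10.

10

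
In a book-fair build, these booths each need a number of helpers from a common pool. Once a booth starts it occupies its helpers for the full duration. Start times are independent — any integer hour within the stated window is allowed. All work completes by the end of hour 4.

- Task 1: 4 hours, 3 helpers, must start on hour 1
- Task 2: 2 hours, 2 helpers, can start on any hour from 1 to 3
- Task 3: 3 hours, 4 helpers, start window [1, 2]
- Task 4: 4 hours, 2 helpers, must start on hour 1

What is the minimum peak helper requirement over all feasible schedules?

11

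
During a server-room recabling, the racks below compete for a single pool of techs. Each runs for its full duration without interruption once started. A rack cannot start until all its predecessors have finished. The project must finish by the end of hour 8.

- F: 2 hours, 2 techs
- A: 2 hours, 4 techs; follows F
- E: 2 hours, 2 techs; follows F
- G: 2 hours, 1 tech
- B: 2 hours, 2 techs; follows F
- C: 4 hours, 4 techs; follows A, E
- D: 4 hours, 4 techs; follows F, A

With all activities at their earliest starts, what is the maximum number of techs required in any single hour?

Early-start schedule: F@1, A@3, E@3, G@1, B@3, C@5, D@5.
Load per hour: hour 1: 3, hour 2: 3, hour 3: 8, hour 4: 8, hour 5: 8, hour 6: 8, hour 7: 8, hour 8: 8.
Peak is 8.

8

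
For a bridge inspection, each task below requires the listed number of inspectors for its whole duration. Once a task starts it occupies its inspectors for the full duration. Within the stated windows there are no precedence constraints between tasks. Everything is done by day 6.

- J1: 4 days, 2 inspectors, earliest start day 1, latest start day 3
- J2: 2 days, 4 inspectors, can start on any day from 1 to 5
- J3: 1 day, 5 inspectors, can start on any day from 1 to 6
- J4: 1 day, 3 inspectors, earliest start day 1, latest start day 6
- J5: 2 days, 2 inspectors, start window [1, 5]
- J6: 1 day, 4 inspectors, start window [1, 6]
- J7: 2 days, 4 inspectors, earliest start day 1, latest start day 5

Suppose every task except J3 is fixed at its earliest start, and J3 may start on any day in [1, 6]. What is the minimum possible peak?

J3@1: d1:24  d2:12  d3:2  d4:2  d5:0  d6:0 → peak 24
J3@2: d1:19  d2:17  d3:2  d4:2  d5:0  d6:0 → peak 19
J3@3: d1:19  d2:12  d3:7  d4:2  d5:0  d6:0 → peak 19
J3@4: d1:19  d2:12  d3:2  d4:7  d5:0  d6:0 → peak 19
J3@5: d1:19  d2:12  d3:2  d4:2  d5:5  d6:0 → peak 19
J3@6: d1:19  d2:12  d3:2  d4:2  d5:0  d6:5 → peak 19
Best is J3@2, peak 19.

19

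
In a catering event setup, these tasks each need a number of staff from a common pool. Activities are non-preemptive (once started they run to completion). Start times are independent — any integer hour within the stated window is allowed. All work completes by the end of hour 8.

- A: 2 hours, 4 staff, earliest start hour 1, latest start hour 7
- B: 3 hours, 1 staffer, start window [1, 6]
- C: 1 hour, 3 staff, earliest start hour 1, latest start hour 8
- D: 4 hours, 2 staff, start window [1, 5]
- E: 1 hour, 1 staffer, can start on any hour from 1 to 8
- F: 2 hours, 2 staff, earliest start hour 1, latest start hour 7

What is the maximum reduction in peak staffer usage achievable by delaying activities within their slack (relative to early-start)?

Early-start peak: h1:13  h2:9  h3:3  h4:2  h5:0  h6:0  h7:0  h8:0 ⇒ 13.
Leveled (A@1, B@3, C@3, D@4, E@4, F@6): h1:4  h2:4  h3:4  h4:4  h5:3  h6:4  h7:4  h8:0 ⇒ 4.
Reduction 13 − 4 = 9.

9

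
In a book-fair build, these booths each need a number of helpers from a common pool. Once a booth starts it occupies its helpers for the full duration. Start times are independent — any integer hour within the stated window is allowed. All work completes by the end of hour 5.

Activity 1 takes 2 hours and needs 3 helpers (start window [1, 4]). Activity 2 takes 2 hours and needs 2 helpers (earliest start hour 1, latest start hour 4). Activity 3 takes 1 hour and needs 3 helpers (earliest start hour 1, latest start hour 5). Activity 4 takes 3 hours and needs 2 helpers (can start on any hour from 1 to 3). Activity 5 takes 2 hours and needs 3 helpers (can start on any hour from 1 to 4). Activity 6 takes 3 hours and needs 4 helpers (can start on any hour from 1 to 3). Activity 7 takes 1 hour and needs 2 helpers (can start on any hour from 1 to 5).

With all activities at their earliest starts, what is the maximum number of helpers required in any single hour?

19

Early-start schedule: Activity 1@1, Activity 2@1, Activity 3@1, Activity 4@1, Activity 5@1, Activity 6@1, Activity 7@1.
Load per hour: hour 1: 19, hour 2: 14, hour 3: 6, hour 4: 0, hour 5: 0.
Peak is 19.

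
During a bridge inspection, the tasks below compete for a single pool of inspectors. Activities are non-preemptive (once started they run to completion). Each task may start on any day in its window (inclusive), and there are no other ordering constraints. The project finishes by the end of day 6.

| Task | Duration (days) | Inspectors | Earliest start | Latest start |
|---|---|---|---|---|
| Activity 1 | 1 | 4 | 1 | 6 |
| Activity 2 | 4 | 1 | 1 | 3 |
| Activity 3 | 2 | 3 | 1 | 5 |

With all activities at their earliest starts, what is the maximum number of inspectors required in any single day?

Early-start schedule: Activity 1@1, Activity 2@1, Activity 3@1.
Load per day: day 1: 8, day 2: 4, day 3: 1, day 4: 1, day 5: 0, day 6: 0.
Peak is 8.

8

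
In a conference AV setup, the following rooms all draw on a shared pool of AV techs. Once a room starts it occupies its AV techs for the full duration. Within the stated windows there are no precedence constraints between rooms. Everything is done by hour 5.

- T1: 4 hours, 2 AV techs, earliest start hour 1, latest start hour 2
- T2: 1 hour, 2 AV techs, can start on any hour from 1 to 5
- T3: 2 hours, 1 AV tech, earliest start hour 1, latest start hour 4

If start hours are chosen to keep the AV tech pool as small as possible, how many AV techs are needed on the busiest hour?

3

Early-start (T1@1, T2@1, T3@1) gives peak 5: h1:5  h2:3  h3:2  h4:2  h5:0.
Shift T2→5.
Schedule T1@1, T2@5, T3@1: h1:3  h2:3  h3:2  h4:2  h5:2 — peak 3.
Total AV tech-hours = 12 over 5 hours ⇒ peak ≥ ⌈12/5⌉ = 3, so 3 is optimal.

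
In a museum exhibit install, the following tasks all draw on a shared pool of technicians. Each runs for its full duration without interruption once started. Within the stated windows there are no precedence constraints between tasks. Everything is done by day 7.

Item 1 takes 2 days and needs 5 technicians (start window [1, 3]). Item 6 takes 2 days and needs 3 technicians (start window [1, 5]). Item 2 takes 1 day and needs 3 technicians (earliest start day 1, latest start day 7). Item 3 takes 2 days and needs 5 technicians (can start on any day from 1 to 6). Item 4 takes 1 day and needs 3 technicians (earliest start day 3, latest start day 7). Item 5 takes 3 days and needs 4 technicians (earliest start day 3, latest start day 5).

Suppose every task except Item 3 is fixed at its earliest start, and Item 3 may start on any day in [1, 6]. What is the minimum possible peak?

11

Item 3@1: d1:16  d2:13  d3:7  d4:4  d5:4  d6:0  d7:0 → peak 16
Item 3@2: d1:11  d2:13  d3:12  d4:4  d5:4  d6:0  d7:0 → peak 13
Item 3@3: d1:11  d2:8  d3:12  d4:9  d5:4  d6:0  d7:0 → peak 12
Item 3@4: d1:11  d2:8  d3:7  d4:9  d5:9  d6:0  d7:0 → peak 11
Item 3@5: d1:11  d2:8  d3:7  d4:4  d5:9  d6:5  d7:0 → peak 11
Item 3@6: d1:11  d2:8  d3:7  d4:4  d5:4  d6:5  d7:5 → peak 11
Best is Item 3@4, peak 11.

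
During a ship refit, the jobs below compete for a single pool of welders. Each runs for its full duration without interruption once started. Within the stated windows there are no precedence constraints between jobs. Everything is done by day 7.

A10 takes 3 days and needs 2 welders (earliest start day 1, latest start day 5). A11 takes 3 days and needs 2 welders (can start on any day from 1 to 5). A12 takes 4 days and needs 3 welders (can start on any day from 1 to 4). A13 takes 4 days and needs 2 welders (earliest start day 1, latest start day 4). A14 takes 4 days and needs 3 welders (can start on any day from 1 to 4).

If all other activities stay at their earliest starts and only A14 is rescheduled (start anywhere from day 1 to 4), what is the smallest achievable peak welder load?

A14@1: d1:12  d2:12  d3:12  d4:8  d5:0  d6:0  d7:0 → peak 12
A14@2: d1:9  d2:12  d3:12  d4:8  d5:3  d6:0  d7:0 → peak 12
A14@3: d1:9  d2:9  d3:12  d4:8  d5:3  d6:3  d7:0 → peak 12
A14@4: d1:9  d2:9  d3:9  d4:8  d5:3  d6:3  d7:3 → peak 9
Best is A14@4, peak 9.

9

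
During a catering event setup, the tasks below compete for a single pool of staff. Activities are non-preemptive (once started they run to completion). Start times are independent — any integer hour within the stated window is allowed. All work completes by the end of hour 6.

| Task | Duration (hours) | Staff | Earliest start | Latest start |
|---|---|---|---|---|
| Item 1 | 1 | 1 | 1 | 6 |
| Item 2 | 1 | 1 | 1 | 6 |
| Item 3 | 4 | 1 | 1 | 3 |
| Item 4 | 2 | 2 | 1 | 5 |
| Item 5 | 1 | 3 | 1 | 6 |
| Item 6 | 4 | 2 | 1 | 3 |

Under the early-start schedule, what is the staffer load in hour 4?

3

At early start, hour 4 has: Item 3, Item 6.
Demand: 1 + 2 = 3.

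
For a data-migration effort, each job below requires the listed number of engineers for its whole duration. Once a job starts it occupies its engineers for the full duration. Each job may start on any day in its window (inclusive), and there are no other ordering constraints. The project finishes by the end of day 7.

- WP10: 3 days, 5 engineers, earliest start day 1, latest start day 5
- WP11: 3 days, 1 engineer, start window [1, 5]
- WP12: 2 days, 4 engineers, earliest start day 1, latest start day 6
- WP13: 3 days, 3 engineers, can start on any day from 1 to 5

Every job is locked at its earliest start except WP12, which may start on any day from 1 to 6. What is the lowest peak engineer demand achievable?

WP12@1: d1:13  d2:13  d3:9  d4:0  d5:0  d6:0  d7:0 → peak 13
WP12@2: d1:9  d2:13  d3:13  d4:0  d5:0  d6:0  d7:0 → peak 13
WP12@3: d1:9  d2:9  d3:13  d4:4  d5:0  d6:0  d7:0 → peak 13
WP12@4: d1:9  d2:9  d3:9  d4:4  d5:4  d6:0  d7:0 → peak 9
WP12@5: d1:9  d2:9  d3:9  d4:0  d5:4  d6:4  d7:0 → peak 9
WP12@6: d1:9  d2:9  d3:9  d4:0  d5:0  d6:4  d7:4 → peak 9
Best is WP12@4, peak 9.

9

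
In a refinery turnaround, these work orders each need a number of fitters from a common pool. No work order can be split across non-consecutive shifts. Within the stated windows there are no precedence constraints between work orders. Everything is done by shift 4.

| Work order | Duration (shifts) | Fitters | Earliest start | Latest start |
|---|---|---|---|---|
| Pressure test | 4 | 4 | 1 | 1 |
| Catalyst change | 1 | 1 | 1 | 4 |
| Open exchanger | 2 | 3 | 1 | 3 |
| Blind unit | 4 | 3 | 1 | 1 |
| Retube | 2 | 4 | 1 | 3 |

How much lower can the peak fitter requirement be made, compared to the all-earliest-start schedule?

4

Early-start peak: s1:15  s2:14  s3:7  s4:7 ⇒ 15.
Leveled (Pressure test@1, Catalyst change@1, Open exchanger@1, Blind unit@1, Retube@3): s1:11  s2:10  s3:11  s4:11 ⇒ 11.
Reduction 15 − 11 = 4.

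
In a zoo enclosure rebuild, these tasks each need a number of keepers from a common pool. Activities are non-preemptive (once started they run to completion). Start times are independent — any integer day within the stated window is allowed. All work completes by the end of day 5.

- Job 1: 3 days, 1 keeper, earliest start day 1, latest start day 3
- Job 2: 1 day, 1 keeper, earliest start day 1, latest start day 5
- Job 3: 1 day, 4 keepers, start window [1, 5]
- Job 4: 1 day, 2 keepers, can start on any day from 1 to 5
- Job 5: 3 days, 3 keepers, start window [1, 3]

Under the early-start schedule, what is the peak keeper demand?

Early-start schedule: Job 1@1, Job 2@1, Job 3@1, Job 4@1, Job 5@1.
Load per day: day 1: 11, day 2: 4, day 3: 4, day 4: 0, day 5: 0.
Peak is 11.

11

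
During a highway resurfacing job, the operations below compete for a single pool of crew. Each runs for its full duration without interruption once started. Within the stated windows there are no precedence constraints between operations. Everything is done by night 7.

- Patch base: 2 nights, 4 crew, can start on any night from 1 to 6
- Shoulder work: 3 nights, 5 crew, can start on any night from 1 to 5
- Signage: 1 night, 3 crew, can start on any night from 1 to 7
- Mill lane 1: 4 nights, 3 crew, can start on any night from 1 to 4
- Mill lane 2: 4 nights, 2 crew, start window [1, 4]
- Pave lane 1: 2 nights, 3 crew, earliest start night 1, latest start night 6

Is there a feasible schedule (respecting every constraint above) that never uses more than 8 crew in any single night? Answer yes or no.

yes

Schedule Patch base@1, Shoulder work@5, Signage@3, Mill lane 1@4, Mill lane 2@1, Pave lane 1@3: n1:6  n2:6  n3:8  n4:8  n5:8  n6:8  n7:8 — peak 8 ≤ 8.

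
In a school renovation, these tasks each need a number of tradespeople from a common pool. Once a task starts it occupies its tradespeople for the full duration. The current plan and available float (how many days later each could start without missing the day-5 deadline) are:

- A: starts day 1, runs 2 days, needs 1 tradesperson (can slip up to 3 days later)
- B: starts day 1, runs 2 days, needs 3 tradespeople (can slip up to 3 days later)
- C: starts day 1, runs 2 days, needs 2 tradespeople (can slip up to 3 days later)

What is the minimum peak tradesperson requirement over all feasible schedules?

Early-start (A@1, B@1, C@1) gives peak 6: d1:6  d2:6  d3:0  d4:0  d5:0.
Shift B→3.
Schedule A@1, B@3, C@1: d1:3  d2:3  d3:3  d4:3  d5:0 — peak 3.
Total tradesperson-days = 12 over 5 days ⇒ peak ≥ ⌈12/5⌉ = 3, so 3 is optimal.

3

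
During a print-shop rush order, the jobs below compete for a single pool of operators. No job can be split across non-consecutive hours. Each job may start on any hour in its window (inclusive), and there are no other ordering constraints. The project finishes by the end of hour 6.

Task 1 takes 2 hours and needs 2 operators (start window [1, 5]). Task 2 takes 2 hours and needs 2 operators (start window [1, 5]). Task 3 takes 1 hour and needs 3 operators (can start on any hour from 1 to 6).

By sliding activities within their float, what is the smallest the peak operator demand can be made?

3

Early-start (Task 1@1, Task 2@1, Task 3@1) gives peak 7: h1:7  h2:4  h3:0  h4:0  h5:0  h6:0.
Shift Task 2→3, Task 3→5.
Schedule Task 1@1, Task 2@3, Task 3@5: h1:2  h2:2  h3:2  h4:2  h5:3  h6:0 — peak 3.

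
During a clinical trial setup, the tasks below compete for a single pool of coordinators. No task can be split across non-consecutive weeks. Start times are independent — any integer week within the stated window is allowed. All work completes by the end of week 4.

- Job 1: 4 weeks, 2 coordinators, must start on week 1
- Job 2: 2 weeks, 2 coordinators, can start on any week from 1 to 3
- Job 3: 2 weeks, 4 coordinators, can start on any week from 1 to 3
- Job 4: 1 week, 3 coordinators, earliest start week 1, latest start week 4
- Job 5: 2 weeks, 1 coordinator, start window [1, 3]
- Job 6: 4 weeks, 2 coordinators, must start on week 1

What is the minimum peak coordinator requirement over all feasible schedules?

9

Early-start (Job 1@1, Job 2@1, Job 3@1, Job 4@1, Job 5@1, Job 6@1) gives peak 14: w1:14  w2:11  w3:4  w4:4.
Shift Job 3→3, Job 5→2.
Schedule Job 1@1, Job 2@1, Job 3@3, Job 4@1, Job 5@2, Job 6@1: w1:9  w2:7  w3:9  w4:8 — peak 9.
Total coordinator-weeks = 33 over 4 weeks ⇒ peak ≥ ⌈33/4⌉ = 9, so 9 is optimal.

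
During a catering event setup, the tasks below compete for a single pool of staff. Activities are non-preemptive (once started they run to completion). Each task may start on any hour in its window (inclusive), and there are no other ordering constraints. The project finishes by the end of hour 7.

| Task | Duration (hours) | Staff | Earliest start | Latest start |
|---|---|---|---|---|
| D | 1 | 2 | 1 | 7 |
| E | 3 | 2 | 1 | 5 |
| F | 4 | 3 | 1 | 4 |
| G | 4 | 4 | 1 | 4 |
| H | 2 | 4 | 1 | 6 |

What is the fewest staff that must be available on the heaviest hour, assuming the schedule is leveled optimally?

Early-start (D@1, E@1, F@1, G@1, H@1) gives peak 15: h1:15  h2:13  h3:9  h4:7  h5:0  h6:0  h7:0.
Shift F→4, G→2, H→6.
Schedule D@1, E@1, F@4, G@2, H@6: h1:4  h2:6  h3:6  h4:7  h5:7  h6:7  h7:7 — peak 7.
Total staffer-hours = 44 over 7 hours ⇒ peak ≥ ⌈44/7⌉ = 7, so 7 is optimal.

7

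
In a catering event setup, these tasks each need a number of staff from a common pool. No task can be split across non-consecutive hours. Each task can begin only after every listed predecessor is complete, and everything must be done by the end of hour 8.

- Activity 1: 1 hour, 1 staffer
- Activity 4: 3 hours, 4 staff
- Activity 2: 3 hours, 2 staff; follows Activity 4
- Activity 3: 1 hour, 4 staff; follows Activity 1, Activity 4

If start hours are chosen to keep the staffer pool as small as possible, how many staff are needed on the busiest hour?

4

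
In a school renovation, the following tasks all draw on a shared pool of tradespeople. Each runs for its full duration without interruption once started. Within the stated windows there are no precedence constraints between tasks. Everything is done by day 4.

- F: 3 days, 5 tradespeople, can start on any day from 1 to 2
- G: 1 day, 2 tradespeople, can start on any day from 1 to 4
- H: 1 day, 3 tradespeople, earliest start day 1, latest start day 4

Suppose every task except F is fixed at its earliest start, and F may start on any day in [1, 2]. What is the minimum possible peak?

F@1: d1:10  d2:5  d3:5  d4:0 → peak 10
F@2: d1:5  d2:5  d3:5  d4:5 → peak 5
Best is F@2, peak 5.

5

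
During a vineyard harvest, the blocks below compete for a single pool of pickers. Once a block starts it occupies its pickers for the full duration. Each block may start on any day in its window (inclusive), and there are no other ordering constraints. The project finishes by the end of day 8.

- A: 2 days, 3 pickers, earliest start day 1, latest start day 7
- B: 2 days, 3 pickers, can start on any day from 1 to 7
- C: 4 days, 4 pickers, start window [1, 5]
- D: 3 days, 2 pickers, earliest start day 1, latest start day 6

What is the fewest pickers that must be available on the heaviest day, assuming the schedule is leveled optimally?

Early-start (A@1, B@1, C@1, D@1) gives peak 12: d1:12  d2:12  d3:6  d4:4  d5:0  d6:0  d7:0  d8:0.
Shift B→3, C→5.
Schedule A@1, B@3, C@5, D@1: d1:5  d2:5  d3:5  d4:3  d5:4  d6:4  d7:4  d8:4 — peak 5.
Total picker-days = 34 over 8 days ⇒ peak ≥ ⌈34/8⌉ = 5, so 5 is optimal.

5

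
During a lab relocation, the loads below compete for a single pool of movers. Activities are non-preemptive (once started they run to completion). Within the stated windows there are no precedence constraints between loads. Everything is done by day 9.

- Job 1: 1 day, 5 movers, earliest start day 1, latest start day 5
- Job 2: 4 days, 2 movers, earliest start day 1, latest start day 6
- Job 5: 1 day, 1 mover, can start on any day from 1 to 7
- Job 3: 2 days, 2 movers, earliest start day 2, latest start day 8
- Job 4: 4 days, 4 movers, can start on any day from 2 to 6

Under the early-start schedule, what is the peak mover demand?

Early-start schedule: Job 1@1, Job 2@1, Job 5@1, Job 3@2, Job 4@2.
Load per day: day 1: 8, day 2: 8, day 3: 8, day 4: 6, day 5: 4, day 6: 0, day 7: 0, day 8: 0, day 9: 0.
Peak is 8.

8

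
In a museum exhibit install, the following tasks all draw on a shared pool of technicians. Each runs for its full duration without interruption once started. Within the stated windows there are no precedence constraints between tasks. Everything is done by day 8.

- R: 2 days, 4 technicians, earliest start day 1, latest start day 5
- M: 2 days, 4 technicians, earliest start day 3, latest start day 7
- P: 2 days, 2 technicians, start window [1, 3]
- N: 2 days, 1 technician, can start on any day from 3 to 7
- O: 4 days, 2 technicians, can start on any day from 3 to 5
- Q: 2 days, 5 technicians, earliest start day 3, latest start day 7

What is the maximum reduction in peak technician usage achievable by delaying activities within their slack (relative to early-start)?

6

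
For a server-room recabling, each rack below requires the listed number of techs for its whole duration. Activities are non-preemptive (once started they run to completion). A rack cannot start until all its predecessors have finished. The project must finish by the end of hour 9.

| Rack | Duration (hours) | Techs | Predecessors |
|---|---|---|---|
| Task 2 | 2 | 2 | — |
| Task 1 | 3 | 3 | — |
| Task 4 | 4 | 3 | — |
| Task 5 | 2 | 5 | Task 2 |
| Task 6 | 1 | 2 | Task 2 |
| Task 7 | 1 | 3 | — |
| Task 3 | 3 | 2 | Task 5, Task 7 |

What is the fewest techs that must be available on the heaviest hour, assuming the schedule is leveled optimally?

6

Early-start (Task 2@1, Task 1@1, Task 4@1, Task 5@3, Task 6@3, Task 7@1, Task 3@5) gives peak 13: h1:11  h2:8  h3:13  h4:8  h5:2  h6:2  h7:2  h8:0  h9:0.
Shift Task 4→6, Task 5→4, Task 7→6, Task 3→7.
Schedule Task 2@1, Task 1@1, Task 4@6, Task 5@4, Task 6@3, Task 7@6, Task 3@7: h1:5  h2:5  h3:5  h4:5  h5:5  h6:6  h7:5  h8:5  h9:5 — peak 6.
Total tech-hours = 46 over 9 hours ⇒ peak ≥ ⌈46/9⌉ = 6, so 6 is optimal.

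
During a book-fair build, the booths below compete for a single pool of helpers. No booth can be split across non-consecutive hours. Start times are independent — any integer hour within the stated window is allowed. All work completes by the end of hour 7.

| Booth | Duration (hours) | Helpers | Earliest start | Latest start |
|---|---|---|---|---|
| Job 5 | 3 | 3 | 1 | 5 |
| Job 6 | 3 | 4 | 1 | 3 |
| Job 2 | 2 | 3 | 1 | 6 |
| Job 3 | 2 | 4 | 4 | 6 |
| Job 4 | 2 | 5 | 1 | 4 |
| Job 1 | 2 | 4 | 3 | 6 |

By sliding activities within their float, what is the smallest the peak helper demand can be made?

Early-start (Job 5@1, Job 6@1, Job 2@1, Job 3@4, Job 4@1, Job 1@3) gives peak 15: h1:15  h2:15  h3:11  h4:8  h5:4  h6:0  h7:0.
Shift Job 2→4, Job 3→6, Job 4→4, Job 1→6.
Schedule Job 5@1, Job 6@1, Job 2@4, Job 3@6, Job 4@4, Job 1@6: h1:7  h2:7  h3:7  h4:8  h5:8  h6:8  h7:8 — peak 8.
Total helper-hours = 53 over 7 hours ⇒ peak ≥ ⌈53/7⌉ = 8, so 8 is optimal.

8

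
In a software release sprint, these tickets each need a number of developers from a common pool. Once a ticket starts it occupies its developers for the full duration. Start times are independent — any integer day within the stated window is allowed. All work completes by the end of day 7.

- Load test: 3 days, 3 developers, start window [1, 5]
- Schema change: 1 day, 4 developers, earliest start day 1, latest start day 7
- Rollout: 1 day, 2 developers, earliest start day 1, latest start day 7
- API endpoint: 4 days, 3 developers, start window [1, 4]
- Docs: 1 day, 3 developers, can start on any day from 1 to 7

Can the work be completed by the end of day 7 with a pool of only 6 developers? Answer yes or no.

Schedule Load test@1, Schema change@5, Rollout@4, API endpoint@1, Docs@6: d1:6  d2:6  d3:6  d4:5  d5:4  d6:3  d7:0 — peak 6 ≤ 6.

yes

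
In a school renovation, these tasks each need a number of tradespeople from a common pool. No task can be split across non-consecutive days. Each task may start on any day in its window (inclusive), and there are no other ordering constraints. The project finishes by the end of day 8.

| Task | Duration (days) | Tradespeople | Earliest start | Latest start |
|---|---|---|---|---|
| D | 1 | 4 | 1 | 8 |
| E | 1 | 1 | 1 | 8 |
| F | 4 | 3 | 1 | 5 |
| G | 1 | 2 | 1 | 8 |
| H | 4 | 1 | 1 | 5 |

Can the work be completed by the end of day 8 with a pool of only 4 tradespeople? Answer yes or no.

yes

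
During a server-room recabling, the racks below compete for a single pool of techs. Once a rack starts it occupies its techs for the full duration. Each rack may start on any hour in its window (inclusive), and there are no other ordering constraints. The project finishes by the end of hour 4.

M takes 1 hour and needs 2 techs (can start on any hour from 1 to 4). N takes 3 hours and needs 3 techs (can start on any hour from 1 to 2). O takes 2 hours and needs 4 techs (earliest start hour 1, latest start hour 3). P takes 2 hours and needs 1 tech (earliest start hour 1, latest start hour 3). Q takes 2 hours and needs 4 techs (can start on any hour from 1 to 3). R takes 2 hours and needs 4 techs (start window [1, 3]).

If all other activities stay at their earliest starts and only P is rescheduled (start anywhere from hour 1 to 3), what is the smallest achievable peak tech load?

P@1: h1:18  h2:16  h3:3  h4:0 → peak 18
P@2: h1:17  h2:16  h3:4  h4:0 → peak 17
P@3: h1:17  h2:15  h3:4  h4:1 → peak 17
Best is P@2, peak 17.

17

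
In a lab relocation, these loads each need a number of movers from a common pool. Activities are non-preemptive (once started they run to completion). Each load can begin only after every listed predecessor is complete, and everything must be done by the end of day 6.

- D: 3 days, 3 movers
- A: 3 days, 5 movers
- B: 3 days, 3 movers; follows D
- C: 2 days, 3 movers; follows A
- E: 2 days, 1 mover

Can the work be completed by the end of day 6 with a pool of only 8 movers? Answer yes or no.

yes

Schedule D@1, A@1, B@4, C@4, E@4: d1:8  d2:8  d3:8  d4:7  d5:7  d6:3 — peak 8 ≤ 8.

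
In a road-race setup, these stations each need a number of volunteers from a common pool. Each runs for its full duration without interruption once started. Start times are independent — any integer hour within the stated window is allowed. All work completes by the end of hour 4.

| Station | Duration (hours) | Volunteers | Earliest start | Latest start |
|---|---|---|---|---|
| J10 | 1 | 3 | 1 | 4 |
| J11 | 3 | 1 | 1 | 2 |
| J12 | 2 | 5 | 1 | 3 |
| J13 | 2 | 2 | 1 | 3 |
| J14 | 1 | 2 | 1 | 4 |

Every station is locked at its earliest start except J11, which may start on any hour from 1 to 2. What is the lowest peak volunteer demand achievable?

J11@1: h1:13  h2:8  h3:1  h4:0 → peak 13
J11@2: h1:12  h2:8  h3:1  h4:1 → peak 12
Best is J11@2, peak 12.

12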